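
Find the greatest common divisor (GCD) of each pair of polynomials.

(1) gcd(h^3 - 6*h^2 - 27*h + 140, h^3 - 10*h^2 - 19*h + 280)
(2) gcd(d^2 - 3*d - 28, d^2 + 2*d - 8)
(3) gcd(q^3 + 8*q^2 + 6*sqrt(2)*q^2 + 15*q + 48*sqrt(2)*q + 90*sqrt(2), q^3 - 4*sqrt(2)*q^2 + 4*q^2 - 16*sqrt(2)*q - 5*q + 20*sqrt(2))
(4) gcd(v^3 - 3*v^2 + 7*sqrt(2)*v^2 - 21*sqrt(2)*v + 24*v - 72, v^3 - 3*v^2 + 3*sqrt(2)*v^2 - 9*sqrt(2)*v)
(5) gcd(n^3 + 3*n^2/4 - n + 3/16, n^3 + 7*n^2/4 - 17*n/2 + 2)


(1) = h^2 - 2*h - 35
(2) = gcd((d - 7)*(d + 4), (d - 2)*(d + 4)) = d + 4
(3) = gcd((q + 3)*(q + 5)*(q + 6*sqrt(2)), (q - 1)*(q + 5)*(q - 4*sqrt(2))) = q + 5
(4) = gcd((v - 3)*(v + 3*sqrt(2))*(v + 4*sqrt(2)), v*(v - 3)*(v + 3*sqrt(2))) = v^2 + v*(-3 + 3*sqrt(2)) - 9*sqrt(2)
(5) = gcd((n - 1/2)*(n - 1/4)*(n + 3/2), (n - 2)*(n - 1/4)*(n + 4)) = n - 1/4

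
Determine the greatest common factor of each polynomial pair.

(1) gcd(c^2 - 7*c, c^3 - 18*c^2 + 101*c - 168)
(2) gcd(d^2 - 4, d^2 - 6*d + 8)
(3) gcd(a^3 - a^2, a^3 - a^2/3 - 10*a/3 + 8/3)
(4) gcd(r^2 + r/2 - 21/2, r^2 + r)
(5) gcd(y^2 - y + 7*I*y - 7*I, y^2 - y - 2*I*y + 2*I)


(1) = c - 7
(2) = gcd((d - 2)*(d + 2), (d - 4)*(d - 2)) = d - 2
(3) = gcd(a^2*(a - 1), (a - 4/3)*(a - 1)*(a + 2)) = a - 1
(4) = 1
(5) = y - 1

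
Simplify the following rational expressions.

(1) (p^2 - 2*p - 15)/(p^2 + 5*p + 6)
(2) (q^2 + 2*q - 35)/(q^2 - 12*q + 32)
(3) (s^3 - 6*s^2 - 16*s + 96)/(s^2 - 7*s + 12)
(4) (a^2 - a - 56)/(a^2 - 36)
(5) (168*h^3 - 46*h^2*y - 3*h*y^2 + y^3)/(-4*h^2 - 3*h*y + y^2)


(1) = (p - 5)/(p + 2)
(2) = (q^2 + 2*q - 35)/(q^2 - 12*q + 32)
(3) = (s^2 - 2*s - 24)/(s - 3)
(4) = (a^2 - a - 56)/(a^2 - 36)
(5) = (-42*h^2 + h*y + y^2)/(h + y)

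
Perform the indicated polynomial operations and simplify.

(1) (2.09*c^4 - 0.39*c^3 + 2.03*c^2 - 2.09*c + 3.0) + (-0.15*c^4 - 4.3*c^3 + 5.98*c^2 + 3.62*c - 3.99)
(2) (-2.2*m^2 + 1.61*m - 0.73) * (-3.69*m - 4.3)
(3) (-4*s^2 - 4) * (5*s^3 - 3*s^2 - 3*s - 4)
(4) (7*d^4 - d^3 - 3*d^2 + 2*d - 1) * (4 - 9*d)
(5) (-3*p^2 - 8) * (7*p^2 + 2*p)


(1) = 1.94*c^4 - 4.69*c^3 + 8.01*c^2 + 1.53*c - 0.99
(2) = 8.118*m^3 + 3.5191*m^2 - 4.2293*m + 3.139
(3) = -20*s^5 + 12*s^4 - 8*s^3 + 28*s^2 + 12*s + 16
(4) = -63*d^5 + 37*d^4 + 23*d^3 - 30*d^2 + 17*d - 4
(5) = -21*p^4 - 6*p^3 - 56*p^2 - 16*p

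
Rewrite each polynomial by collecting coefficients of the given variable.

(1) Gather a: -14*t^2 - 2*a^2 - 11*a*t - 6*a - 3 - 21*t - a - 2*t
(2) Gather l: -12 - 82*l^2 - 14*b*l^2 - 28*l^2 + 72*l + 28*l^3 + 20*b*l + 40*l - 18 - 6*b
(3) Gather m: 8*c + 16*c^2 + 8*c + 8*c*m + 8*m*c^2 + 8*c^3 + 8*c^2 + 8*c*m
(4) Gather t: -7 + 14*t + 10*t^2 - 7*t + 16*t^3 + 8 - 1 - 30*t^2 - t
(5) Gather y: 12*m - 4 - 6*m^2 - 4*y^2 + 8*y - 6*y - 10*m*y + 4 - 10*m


(1) = -2*a^2 + a*(-11*t - 7) - 14*t^2 - 23*t - 3
(2) = -6*b + 28*l^3 + l^2*(-14*b - 110) + l*(20*b + 112) - 30
(3) = 8*c^3 + 24*c^2 + 16*c + m*(8*c^2 + 16*c)
(4) = 16*t^3 - 20*t^2 + 6*t
(5) = -6*m^2 + 2*m - 4*y^2 + y*(2 - 10*m)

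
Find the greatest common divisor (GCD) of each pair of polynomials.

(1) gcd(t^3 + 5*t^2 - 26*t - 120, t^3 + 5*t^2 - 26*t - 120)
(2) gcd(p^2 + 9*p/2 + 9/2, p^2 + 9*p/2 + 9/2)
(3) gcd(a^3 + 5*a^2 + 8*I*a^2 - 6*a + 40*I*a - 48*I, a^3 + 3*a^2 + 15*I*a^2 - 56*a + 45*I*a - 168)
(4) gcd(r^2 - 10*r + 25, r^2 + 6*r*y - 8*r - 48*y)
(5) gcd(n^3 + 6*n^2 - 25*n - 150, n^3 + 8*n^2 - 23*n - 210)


(1) = t^3 + 5*t^2 - 26*t - 120
(2) = p^2 + 9*p/2 + 9/2
(3) = a + 8*I
(4) = gcd((r - 5)^2, (r - 8)*(r + 6*y)) = 1
(5) = n^2 + n - 30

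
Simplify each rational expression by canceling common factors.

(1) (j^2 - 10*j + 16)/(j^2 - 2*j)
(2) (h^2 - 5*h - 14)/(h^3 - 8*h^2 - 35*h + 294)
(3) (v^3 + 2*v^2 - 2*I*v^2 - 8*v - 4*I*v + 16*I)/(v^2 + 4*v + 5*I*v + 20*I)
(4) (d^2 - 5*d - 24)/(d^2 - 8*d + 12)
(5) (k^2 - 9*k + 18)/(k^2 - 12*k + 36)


(1) = (j - 8)/j
(2) = (h + 2)/(h^2 - h - 42)
(3) = (v^2 + v*(-2 - 2*I) + 4*I)/(v + 5*I)
(4) = (d^2 - 5*d - 24)/(d^2 - 8*d + 12)
(5) = (k - 3)/(k - 6)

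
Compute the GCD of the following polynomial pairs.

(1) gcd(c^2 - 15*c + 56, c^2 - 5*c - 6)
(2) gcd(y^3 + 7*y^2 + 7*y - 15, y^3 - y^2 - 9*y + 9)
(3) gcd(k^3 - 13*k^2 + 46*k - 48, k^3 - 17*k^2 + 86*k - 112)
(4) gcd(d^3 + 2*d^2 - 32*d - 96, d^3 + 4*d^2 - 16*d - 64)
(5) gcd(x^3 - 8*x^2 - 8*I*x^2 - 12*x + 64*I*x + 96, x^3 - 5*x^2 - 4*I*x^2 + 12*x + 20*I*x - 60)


(1) = 1
(2) = gcd((y - 1)*(y + 3)*(y + 5), (y - 3)*(y - 1)*(y + 3)) = y^2 + 2*y - 3
(3) = gcd((k - 8)*(k - 3)*(k - 2), (k - 8)*(k - 7)*(k - 2)) = k^2 - 10*k + 16
(4) = d^2 + 8*d + 16
(5) = gcd((x - 8)*(x - 6*I)*(x - 2*I), (x - 5)*(x - 6*I)*(x + 2*I)) = x - 6*I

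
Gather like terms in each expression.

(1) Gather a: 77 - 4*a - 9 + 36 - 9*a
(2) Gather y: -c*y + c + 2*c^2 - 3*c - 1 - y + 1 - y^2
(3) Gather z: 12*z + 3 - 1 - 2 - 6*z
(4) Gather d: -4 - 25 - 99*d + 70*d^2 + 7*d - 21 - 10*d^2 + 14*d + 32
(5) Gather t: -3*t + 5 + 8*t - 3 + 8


(1) = 104 - 13*a
(2) = 2*c^2 - 2*c - y^2 + y*(-c - 1)
(3) = 6*z
(4) = 60*d^2 - 78*d - 18
(5) = 5*t + 10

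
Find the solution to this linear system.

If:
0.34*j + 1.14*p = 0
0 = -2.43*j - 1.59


Then:
j = -0.65
p = 0.20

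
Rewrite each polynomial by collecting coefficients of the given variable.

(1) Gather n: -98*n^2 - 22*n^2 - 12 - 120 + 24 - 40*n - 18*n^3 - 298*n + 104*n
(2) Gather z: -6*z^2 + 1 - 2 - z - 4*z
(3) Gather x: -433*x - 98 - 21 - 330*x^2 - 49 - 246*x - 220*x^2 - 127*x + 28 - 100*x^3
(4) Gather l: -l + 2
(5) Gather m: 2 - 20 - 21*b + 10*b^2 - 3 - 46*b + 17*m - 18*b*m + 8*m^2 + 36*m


(1) = -18*n^3 - 120*n^2 - 234*n - 108
(2) = -6*z^2 - 5*z - 1
(3) = -100*x^3 - 550*x^2 - 806*x - 140
(4) = 2 - l
(5) = 10*b^2 - 67*b + 8*m^2 + m*(53 - 18*b) - 21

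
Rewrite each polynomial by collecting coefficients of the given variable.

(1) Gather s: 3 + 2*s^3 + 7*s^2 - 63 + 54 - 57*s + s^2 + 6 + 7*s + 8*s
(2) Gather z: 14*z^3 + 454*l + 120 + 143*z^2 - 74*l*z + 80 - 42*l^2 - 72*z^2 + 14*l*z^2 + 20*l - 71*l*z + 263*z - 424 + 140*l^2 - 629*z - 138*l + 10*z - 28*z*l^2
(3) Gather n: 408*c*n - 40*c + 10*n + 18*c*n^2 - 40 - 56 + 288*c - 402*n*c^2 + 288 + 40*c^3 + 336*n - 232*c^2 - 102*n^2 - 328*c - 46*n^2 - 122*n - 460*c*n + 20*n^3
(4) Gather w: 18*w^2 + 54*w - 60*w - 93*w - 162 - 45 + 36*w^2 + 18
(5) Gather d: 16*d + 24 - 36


(1) = 2*s^3 + 8*s^2 - 42*s
(2) = 98*l^2 + 336*l + 14*z^3 + z^2*(14*l + 71) + z*(-28*l^2 - 145*l - 356) - 224
(3) = 40*c^3 - 232*c^2 - 80*c + 20*n^3 + n^2*(18*c - 148) + n*(-402*c^2 - 52*c + 224) + 192
(4) = 54*w^2 - 99*w - 189
(5) = 16*d - 12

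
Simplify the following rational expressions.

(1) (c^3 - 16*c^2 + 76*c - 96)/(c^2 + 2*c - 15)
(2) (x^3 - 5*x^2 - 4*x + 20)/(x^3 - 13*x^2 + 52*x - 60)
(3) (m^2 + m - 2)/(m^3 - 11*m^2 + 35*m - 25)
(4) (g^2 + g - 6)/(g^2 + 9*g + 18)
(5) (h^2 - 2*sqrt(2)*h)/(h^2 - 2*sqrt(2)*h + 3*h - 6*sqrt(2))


(1) = (c^3 - 16*c^2 + 76*c - 96)/(c^2 + 2*c - 15)
(2) = (x + 2)/(x - 6)
(3) = (m + 2)/(m^2 - 10*m + 25)
(4) = (g - 2)/(g + 6)
(5) = h/(h + 3)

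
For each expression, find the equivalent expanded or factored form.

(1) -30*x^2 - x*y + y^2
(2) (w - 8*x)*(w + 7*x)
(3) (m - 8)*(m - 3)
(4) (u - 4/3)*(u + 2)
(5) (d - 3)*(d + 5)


(1) = (-6*x + y)*(5*x + y)
(2) = w^2 - w*x - 56*x^2
(3) = m^2 - 11*m + 24
(4) = u^2 + 2*u/3 - 8/3
(5) = d^2 + 2*d - 15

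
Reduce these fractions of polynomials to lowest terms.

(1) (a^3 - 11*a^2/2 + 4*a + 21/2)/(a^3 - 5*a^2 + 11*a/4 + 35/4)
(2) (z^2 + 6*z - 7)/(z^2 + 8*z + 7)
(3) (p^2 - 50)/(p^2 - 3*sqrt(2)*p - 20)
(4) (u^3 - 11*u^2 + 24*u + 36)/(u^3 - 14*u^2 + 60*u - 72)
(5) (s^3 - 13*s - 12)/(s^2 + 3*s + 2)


(1) = (2*a - 6)/(2*a - 5)
(2) = (z - 1)/(z + 1)
(3) = (p + 5*sqrt(2))/(p + 2*sqrt(2))
(4) = (u + 1)/(u - 2)
(5) = (s^2 - s - 12)/(s + 2)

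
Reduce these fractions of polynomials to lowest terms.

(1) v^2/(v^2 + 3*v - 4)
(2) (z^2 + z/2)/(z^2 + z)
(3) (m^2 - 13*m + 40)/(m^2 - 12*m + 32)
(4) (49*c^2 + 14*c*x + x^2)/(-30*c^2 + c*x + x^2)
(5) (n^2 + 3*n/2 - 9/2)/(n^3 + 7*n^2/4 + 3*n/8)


(1) = v^2/(v^2 + 3*v - 4)
(2) = (2*z + 1)/(2*z + 2)
(3) = (m - 5)/(m - 4)
(4) = (49*c^2 + 14*c*x + x^2)/(-30*c^2 + c*x + x^2)
(5) = (8*n^2 + 12*n - 36)/(8*n^3 + 14*n^2 + 3*n)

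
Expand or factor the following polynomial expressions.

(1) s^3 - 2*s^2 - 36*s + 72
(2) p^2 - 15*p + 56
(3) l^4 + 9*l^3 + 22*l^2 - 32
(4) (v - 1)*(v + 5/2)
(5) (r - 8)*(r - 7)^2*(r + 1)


(1) = (s - 6)*(s - 2)*(s + 6)
(2) = (p - 8)*(p - 7)
(3) = (l - 1)*(l + 2)*(l + 4)^2
(4) = v^2 + 3*v/2 - 5/2
(5) = r^4 - 21*r^3 + 139*r^2 - 231*r - 392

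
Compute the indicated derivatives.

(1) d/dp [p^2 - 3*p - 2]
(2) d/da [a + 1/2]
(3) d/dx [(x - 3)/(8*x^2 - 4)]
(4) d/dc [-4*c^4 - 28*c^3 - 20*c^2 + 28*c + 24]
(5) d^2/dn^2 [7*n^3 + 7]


(1) = 2*p - 3
(2) = 1
(3) = (-2*x^2 + 12*x - 1)/(4*(4*x^4 - 4*x^2 + 1))
(4) = -16*c^3 - 84*c^2 - 40*c + 28
(5) = 42*n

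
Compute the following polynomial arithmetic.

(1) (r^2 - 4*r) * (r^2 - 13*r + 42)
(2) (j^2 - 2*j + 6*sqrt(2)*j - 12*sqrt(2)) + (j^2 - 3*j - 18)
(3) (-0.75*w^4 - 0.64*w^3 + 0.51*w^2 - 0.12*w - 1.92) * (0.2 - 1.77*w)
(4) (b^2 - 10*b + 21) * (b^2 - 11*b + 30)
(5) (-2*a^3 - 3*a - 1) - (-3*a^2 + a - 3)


(1) = r^4 - 17*r^3 + 94*r^2 - 168*r
(2) = 2*j^2 - 5*j + 6*sqrt(2)*j - 18 - 12*sqrt(2)
(3) = 1.3275*w^5 + 0.9828*w^4 - 1.0307*w^3 + 0.3144*w^2 + 3.3744*w - 0.384
(4) = b^4 - 21*b^3 + 161*b^2 - 531*b + 630
(5) = -2*a^3 + 3*a^2 - 4*a + 2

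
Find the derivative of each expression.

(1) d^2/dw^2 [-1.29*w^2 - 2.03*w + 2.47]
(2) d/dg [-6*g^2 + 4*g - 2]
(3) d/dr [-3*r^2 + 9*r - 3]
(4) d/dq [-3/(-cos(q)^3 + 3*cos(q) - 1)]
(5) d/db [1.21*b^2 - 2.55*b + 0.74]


(1) = -2.58000000000000
(2) = 4 - 12*g
(3) = 9 - 6*r
(4) = -9*sin(q)^3/(cos(q)^3 - 3*cos(q) + 1)^2
(5) = 2.42*b - 2.55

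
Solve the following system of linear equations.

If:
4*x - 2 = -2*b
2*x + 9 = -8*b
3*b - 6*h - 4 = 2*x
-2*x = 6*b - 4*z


Then:
b = -10/7
h = -25/14
x = 17/14
z = -43/28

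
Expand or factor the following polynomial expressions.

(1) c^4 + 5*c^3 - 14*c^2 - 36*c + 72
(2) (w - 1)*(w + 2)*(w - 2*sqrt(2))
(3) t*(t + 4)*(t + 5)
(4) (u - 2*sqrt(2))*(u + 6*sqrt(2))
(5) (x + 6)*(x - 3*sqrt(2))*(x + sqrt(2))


(1) = (c - 2)^2*(c + 3)*(c + 6)
(2) = w^3 - 2*sqrt(2)*w^2 + w^2 - 2*sqrt(2)*w - 2*w + 4*sqrt(2)
(3) = t^3 + 9*t^2 + 20*t
(4) = u^2 + 4*sqrt(2)*u - 24
(5) = x^3 - 2*sqrt(2)*x^2 + 6*x^2 - 12*sqrt(2)*x - 6*x - 36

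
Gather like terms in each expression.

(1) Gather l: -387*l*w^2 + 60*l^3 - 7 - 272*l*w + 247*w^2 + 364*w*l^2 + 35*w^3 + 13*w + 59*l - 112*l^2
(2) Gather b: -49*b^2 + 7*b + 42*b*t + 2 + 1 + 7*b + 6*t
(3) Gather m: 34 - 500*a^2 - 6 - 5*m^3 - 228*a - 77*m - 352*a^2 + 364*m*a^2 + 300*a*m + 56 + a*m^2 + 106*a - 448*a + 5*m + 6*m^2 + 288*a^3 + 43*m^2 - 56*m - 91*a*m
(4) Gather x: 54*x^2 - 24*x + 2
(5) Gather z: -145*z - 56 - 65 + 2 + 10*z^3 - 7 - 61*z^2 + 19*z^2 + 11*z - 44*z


(1) = 60*l^3 + l^2*(364*w - 112) + l*(-387*w^2 - 272*w + 59) + 35*w^3 + 247*w^2 + 13*w - 7
(2) = -49*b^2 + b*(42*t + 14) + 6*t + 3
(3) = 288*a^3 - 852*a^2 - 570*a - 5*m^3 + m^2*(a + 49) + m*(364*a^2 + 209*a - 128) + 84
(4) = 54*x^2 - 24*x + 2
(5) = 10*z^3 - 42*z^2 - 178*z - 126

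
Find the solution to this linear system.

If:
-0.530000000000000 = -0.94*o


Then:
o = 0.56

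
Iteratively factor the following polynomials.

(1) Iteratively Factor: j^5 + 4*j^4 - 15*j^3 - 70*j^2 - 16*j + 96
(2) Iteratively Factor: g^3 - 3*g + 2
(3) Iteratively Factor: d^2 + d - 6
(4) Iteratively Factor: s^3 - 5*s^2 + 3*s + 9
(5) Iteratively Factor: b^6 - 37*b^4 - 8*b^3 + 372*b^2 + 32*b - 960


(1) = (j + 4)*(j^4 - 15*j^2 - 10*j + 24) = (j + 2)*(j + 4)*(j^3 - 2*j^2 - 11*j + 12) = (j + 2)*(j + 3)*(j + 4)*(j^2 - 5*j + 4) = (j - 4)*(j + 2)*(j + 3)*(j + 4)*(j - 1)
(2) = (g - 1)*(g^2 + g - 2) = (g - 1)*(g + 2)*(g - 1)
(3) = (d - 2)*(d + 3)
(4) = (s + 1)*(s^2 - 6*s + 9) = (s - 3)*(s + 1)*(s - 3)
(5) = (b + 4)*(b^5 - 4*b^4 - 21*b^3 + 76*b^2 + 68*b - 240) = (b - 3)*(b + 4)*(b^4 - b^3 - 24*b^2 + 4*b + 80) = (b - 3)*(b + 2)*(b + 4)*(b^3 - 3*b^2 - 18*b + 40) = (b - 3)*(b - 2)*(b + 2)*(b + 4)*(b^2 - b - 20) = (b - 3)*(b - 2)*(b + 2)*(b + 4)^2*(b - 5)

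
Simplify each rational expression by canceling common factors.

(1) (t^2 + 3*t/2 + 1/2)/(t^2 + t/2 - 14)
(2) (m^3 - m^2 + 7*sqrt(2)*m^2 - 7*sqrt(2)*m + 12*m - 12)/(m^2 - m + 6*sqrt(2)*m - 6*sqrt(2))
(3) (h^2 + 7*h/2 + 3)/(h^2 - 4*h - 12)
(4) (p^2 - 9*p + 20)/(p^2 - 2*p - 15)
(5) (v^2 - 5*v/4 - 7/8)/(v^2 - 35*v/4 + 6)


(1) = (2*t^2 + 3*t + 1)/(2*t^2 + t - 28)
(2) = m + sqrt(2)
(3) = (2*h + 3)/(2*h - 12)
(4) = (p - 4)/(p + 3)
(5) = (8*v^2 - 10*v - 7)/(8*v^2 - 70*v + 48)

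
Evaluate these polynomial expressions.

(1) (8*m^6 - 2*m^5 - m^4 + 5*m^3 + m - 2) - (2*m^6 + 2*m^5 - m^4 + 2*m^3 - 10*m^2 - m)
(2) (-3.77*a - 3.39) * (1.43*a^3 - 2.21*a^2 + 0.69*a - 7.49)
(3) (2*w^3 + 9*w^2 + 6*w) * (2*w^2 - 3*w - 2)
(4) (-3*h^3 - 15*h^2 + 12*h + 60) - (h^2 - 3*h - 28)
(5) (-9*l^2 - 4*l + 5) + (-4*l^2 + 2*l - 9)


(1) = 6*m^6 - 4*m^5 + 3*m^3 + 10*m^2 + 2*m - 2
(2) = -5.3911*a^4 + 3.484*a^3 + 4.8906*a^2 + 25.8982*a + 25.3911
(3) = 4*w^5 + 12*w^4 - 19*w^3 - 36*w^2 - 12*w
(4) = -3*h^3 - 16*h^2 + 15*h + 88
(5) = -13*l^2 - 2*l - 4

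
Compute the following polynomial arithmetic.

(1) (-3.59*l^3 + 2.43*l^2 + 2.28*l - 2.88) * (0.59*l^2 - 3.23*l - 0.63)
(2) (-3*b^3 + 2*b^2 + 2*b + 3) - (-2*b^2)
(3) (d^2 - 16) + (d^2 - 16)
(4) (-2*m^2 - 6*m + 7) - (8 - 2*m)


(1) = -2.1181*l^5 + 13.0294*l^4 - 4.242*l^3 - 10.5945*l^2 + 7.866*l + 1.8144
(2) = -3*b^3 + 4*b^2 + 2*b + 3
(3) = 2*d^2 - 32
(4) = -2*m^2 - 4*m - 1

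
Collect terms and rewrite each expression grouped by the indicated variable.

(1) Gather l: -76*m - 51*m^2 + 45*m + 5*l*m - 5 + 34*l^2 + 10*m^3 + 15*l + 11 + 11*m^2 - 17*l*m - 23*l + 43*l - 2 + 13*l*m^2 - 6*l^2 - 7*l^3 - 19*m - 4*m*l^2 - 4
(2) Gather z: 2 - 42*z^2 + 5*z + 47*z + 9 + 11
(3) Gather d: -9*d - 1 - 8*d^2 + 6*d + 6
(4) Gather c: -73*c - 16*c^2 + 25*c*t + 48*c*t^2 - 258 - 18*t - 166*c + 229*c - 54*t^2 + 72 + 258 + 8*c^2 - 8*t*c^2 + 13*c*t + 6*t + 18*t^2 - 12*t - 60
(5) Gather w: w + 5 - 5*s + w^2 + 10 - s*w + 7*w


(1) = -7*l^3 + l^2*(28 - 4*m) + l*(13*m^2 - 12*m + 35) + 10*m^3 - 40*m^2 - 50*m
(2) = -42*z^2 + 52*z + 22
(3) = -8*d^2 - 3*d + 5
(4) = c^2*(-8*t - 8) + c*(48*t^2 + 38*t - 10) - 36*t^2 - 24*t + 12
(5) = -5*s + w^2 + w*(8 - s) + 15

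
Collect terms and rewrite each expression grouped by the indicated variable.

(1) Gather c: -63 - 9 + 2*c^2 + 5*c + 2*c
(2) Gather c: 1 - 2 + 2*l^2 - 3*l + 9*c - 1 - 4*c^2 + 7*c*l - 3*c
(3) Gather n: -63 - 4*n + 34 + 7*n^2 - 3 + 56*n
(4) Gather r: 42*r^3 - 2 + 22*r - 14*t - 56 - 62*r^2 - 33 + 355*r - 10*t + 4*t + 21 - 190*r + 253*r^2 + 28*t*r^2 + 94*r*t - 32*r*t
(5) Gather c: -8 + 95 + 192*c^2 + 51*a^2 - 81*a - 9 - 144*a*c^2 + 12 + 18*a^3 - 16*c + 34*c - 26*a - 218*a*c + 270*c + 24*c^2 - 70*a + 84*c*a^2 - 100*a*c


(1) = 2*c^2 + 7*c - 72
(2) = -4*c^2 + c*(7*l + 6) + 2*l^2 - 3*l - 2
(3) = 7*n^2 + 52*n - 32
(4) = 42*r^3 + r^2*(28*t + 191) + r*(62*t + 187) - 20*t - 70
(5) = 18*a^3 + 51*a^2 - 177*a + c^2*(216 - 144*a) + c*(84*a^2 - 318*a + 288) + 90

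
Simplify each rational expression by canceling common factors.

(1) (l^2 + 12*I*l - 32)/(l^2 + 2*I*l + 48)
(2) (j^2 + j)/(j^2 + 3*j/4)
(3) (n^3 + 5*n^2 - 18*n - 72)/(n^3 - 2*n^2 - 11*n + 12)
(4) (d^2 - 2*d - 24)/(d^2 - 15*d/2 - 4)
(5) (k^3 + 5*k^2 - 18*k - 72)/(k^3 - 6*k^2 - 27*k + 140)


(1) = (l + 4*I)/(l - 6*I)
(2) = (4*j + 4)/(4*j + 3)
(3) = (n + 6)/(n - 1)
(4) = (2*d^2 - 4*d - 48)/(2*d^2 - 15*d - 8)
(5) = (k^2 + 9*k + 18)/(k^2 - 2*k - 35)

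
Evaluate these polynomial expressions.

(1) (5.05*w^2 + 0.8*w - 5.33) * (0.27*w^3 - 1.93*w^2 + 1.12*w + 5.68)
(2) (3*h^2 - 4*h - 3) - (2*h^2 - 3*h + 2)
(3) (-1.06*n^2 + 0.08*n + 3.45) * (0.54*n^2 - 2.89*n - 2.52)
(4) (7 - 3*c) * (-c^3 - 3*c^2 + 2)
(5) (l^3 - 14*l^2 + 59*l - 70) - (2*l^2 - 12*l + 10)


(1) = 1.3635*w^5 - 9.5305*w^4 + 2.6729*w^3 + 39.8669*w^2 - 1.4256*w - 30.2744
(2) = h^2 - h - 5
(3) = -0.5724*n^4 + 3.1066*n^3 + 4.303*n^2 - 10.1721*n - 8.694
(4) = 3*c^4 + 2*c^3 - 21*c^2 - 6*c + 14
(5) = l^3 - 16*l^2 + 71*l - 80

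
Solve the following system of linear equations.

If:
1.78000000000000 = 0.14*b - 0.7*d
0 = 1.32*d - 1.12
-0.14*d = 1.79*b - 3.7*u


Then:
b = 16.96
d = 0.85
u = 8.24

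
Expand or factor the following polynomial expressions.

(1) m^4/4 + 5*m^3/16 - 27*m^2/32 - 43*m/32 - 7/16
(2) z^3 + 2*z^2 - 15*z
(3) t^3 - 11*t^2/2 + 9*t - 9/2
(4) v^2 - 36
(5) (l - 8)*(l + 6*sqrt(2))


(1) = (m/4 + 1/4)*(m - 2)*(m + 1/2)*(m + 7/4)
(2) = z*(z - 3)*(z + 5)
(3) = (t - 3)*(t - 3/2)*(t - 1)
(4) = (v - 6)*(v + 6)
(5) = l^2 - 8*l + 6*sqrt(2)*l - 48*sqrt(2)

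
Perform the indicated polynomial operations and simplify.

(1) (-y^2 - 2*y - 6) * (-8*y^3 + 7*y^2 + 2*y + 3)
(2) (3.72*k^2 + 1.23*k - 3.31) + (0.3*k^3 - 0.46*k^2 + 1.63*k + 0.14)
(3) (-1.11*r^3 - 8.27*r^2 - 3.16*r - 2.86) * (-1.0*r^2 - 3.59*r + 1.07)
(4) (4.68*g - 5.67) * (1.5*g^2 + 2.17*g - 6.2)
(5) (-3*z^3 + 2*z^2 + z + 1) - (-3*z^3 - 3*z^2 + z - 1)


(1) = 8*y^5 + 9*y^4 + 32*y^3 - 49*y^2 - 18*y - 18
(2) = 0.3*k^3 + 3.26*k^2 + 2.86*k - 3.17
(3) = 1.11*r^5 + 12.2549*r^4 + 31.6616*r^3 + 5.3555*r^2 + 6.8862*r - 3.0602
(4) = 7.02*g^3 + 1.6506*g^2 - 41.3199*g + 35.154
(5) = 5*z^2 + 2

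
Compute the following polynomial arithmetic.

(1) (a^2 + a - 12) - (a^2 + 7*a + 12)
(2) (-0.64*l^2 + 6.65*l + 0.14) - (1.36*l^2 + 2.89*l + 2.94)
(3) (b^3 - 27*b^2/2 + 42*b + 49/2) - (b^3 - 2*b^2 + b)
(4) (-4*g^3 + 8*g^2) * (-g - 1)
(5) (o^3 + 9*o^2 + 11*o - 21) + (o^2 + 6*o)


(1) = -6*a - 24
(2) = -2.0*l^2 + 3.76*l - 2.8
(3) = -23*b^2/2 + 41*b + 49/2
(4) = 4*g^4 - 4*g^3 - 8*g^2
(5) = o^3 + 10*o^2 + 17*o - 21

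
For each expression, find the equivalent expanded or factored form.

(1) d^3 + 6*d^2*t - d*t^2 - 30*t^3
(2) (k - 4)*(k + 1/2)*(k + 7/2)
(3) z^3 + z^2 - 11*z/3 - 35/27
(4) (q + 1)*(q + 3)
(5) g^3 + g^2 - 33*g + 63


(1) = (d - 2*t)*(d + 3*t)*(d + 5*t)
(2) = k^3 - 57*k/4 - 7
(3) = (z - 5/3)*(z + 1/3)*(z + 7/3)
(4) = q^2 + 4*q + 3
(5) = (g - 3)^2*(g + 7)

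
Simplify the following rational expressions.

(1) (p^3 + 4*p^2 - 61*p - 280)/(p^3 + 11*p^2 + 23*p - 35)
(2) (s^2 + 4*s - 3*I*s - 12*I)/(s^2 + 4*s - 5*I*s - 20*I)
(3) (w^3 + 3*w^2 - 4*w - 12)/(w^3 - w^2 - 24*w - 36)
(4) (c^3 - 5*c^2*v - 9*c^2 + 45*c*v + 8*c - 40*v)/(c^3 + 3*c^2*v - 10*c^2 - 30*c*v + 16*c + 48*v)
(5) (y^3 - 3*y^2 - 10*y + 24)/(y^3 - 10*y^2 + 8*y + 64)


(1) = (p - 8)/(p - 1)
(2) = (s - 3*I)/(s - 5*I)
(3) = (w - 2)/(w - 6)
(4) = (c^2 - 5*c*v - c + 5*v)/(c^2 + 3*c*v - 2*c - 6*v)
(5) = (y^2 + y - 6)/(y^2 - 6*y - 16)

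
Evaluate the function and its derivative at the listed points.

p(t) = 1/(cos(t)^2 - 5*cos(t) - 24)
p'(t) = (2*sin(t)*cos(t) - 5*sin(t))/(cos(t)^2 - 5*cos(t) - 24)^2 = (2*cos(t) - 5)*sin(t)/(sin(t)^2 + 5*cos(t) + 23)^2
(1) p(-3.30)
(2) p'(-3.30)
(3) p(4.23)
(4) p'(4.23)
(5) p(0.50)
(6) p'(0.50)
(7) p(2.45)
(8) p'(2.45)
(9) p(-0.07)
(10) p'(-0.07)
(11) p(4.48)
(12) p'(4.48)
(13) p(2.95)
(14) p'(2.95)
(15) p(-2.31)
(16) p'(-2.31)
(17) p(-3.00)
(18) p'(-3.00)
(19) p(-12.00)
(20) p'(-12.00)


(1) = -0.06
(2) = -0.00
(3) = -0.05
(4) = 0.01
(5) = -0.04
(6) = -0.00
(7) = -0.05
(8) = -0.01
(9) = -0.04
(10) = 0.00
(11) = -0.04
(12) = 0.01
(13) = -0.06
(14) = -0.00
(15) = -0.05
(16) = 0.01
(17) = -0.06
(18) = 0.00
(19) = -0.04
(20) = -0.00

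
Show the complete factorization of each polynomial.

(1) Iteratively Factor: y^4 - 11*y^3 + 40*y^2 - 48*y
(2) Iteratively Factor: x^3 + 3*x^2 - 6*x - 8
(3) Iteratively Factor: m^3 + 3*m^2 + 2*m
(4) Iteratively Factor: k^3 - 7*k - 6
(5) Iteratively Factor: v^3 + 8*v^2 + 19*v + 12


(1) = (y - 4)*(y^3 - 7*y^2 + 12*y) = y*(y - 4)*(y^2 - 7*y + 12) = y*(y - 4)^2*(y - 3)
(2) = (x + 4)*(x^2 - x - 2) = (x + 1)*(x + 4)*(x - 2)
(3) = (m)*(m^2 + 3*m + 2) = m*(m + 2)*(m + 1)
(4) = (k + 2)*(k^2 - 2*k - 3) = (k - 3)*(k + 2)*(k + 1)
(5) = (v + 1)*(v^2 + 7*v + 12) = (v + 1)*(v + 3)*(v + 4)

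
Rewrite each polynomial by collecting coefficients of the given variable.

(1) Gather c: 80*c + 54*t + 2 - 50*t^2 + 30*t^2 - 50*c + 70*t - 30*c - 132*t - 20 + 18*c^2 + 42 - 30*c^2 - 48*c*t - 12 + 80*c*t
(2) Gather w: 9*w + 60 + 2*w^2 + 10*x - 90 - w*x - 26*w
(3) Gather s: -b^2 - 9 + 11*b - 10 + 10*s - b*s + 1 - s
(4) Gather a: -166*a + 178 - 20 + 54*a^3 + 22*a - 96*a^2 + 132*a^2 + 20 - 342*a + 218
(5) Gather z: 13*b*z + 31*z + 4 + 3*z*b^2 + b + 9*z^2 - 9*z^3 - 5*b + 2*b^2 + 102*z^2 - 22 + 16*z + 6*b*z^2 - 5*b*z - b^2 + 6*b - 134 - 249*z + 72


(1) = -12*c^2 + 32*c*t - 20*t^2 - 8*t + 12
(2) = 2*w^2 + w*(-x - 17) + 10*x - 30
(3) = -b^2 + 11*b + s*(9 - b) - 18
(4) = 54*a^3 + 36*a^2 - 486*a + 396
(5) = b^2 + 2*b - 9*z^3 + z^2*(6*b + 111) + z*(3*b^2 + 8*b - 202) - 80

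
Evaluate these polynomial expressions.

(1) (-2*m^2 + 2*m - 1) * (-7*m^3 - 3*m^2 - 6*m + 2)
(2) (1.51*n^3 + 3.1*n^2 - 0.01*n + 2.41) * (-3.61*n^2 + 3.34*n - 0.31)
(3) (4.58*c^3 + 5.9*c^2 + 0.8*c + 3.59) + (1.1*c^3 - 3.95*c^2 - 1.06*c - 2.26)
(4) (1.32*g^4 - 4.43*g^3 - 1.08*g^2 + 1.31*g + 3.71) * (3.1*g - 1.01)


(1) = 14*m^5 - 8*m^4 + 13*m^3 - 13*m^2 + 10*m - 2
(2) = -5.4511*n^5 - 6.1476*n^4 + 9.922*n^3 - 9.6945*n^2 + 8.0525*n - 0.7471
(3) = 5.68*c^3 + 1.95*c^2 - 0.26*c + 1.33
(4) = 4.092*g^5 - 15.0662*g^4 + 1.1263*g^3 + 5.1518*g^2 + 10.1779*g - 3.7471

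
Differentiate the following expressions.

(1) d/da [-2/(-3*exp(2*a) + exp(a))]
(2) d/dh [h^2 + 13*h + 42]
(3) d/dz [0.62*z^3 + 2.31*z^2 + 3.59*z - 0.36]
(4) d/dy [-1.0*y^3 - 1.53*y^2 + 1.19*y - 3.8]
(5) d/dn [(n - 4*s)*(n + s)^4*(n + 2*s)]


(1) = 2*(1 - 6*exp(a))*exp(-a)/(3*exp(a) - 1)^2
(2) = 2*h + 13
(3) = 1.86*z^2 + 4.62*z + 3.59
(4) = -3.0*y^2 - 3.06*y + 1.19
(5) = 6*n^2*(n + s)^3 - 8*n*s*(n + s)^3 - 34*s^2*(n + s)^3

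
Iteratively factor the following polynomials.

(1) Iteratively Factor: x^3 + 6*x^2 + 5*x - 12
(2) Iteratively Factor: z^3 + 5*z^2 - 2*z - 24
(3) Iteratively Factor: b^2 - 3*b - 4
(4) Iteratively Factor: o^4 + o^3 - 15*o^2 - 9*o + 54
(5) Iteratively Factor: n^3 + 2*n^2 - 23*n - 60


(1) = (x + 4)*(x^2 + 2*x - 3) = (x + 3)*(x + 4)*(x - 1)
(2) = (z + 3)*(z^2 + 2*z - 8) = (z + 3)*(z + 4)*(z - 2)
(3) = (b + 1)*(b - 4)
(4) = (o + 3)*(o^3 - 2*o^2 - 9*o + 18) = (o - 2)*(o + 3)*(o^2 - 9) = (o - 2)*(o + 3)^2*(o - 3)
(5) = (n - 5)*(n^2 + 7*n + 12) = (n - 5)*(n + 3)*(n + 4)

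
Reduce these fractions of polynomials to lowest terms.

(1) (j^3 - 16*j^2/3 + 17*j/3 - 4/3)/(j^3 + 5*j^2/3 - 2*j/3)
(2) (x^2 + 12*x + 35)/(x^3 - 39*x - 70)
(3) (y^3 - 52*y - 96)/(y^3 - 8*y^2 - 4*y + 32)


(1) = (j^2 - 5*j + 4)/(j^2 + 2*j)
(2) = (x + 7)/(x^2 - 5*x - 14)
(3) = (y + 6)/(y - 2)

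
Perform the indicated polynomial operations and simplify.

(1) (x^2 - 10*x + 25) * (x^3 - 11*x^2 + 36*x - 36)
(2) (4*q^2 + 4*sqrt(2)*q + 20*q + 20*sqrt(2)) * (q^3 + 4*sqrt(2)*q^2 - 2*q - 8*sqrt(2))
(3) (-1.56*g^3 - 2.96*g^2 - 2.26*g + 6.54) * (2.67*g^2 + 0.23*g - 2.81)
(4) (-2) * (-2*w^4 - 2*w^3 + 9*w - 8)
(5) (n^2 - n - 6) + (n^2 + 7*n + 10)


(1) = x^5 - 21*x^4 + 171*x^3 - 671*x^2 + 1260*x - 900
(2) = 4*q^5 + 20*q^4 + 20*sqrt(2)*q^4 + 24*q^3 + 100*sqrt(2)*q^3 - 40*sqrt(2)*q^2 + 120*q^2 - 200*sqrt(2)*q - 64*q - 320
(3) = -4.1652*g^5 - 8.262*g^4 - 2.3314*g^3 + 25.2596*g^2 + 7.8548*g - 18.3774
(4) = 4*w^4 + 4*w^3 - 18*w + 16
(5) = 2*n^2 + 6*n + 4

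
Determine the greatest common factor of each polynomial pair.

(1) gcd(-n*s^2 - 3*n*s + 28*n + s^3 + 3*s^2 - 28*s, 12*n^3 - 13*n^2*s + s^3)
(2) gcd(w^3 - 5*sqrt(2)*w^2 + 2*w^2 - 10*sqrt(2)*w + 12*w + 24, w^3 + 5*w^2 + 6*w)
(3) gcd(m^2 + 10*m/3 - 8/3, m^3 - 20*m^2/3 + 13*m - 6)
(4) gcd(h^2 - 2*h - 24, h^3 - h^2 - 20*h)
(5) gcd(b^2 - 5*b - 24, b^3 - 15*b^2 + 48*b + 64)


(1) = gcd((-n + s)*(s - 4)*(s + 7), (-3*n + s)*(-n + s)*(4*n + s)) = -n + s
(2) = gcd((w + 2)*(w - 3*sqrt(2))*(w - 2*sqrt(2)), w*(w + 2)*(w + 3)) = w + 2
(3) = m - 2/3
(4) = h + 4
(5) = gcd((b - 8)*(b + 3), (b - 8)^2*(b + 1)) = b - 8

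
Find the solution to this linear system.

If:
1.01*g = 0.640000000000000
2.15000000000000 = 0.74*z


Then:
g = 0.63
z = 2.91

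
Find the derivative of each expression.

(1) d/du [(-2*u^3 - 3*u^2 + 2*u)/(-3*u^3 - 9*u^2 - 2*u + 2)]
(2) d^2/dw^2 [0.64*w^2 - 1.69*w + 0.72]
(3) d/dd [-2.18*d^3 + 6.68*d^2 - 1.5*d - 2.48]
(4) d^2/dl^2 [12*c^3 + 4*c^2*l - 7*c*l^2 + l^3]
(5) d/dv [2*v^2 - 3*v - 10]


(1) = (9*u^4 + 20*u^3 + 12*u^2 - 12*u + 4)/(9*u^6 + 54*u^5 + 93*u^4 + 24*u^3 - 32*u^2 - 8*u + 4)
(2) = 1.28000000000000
(3) = -6.54*d^2 + 13.36*d - 1.5
(4) = -14*c + 6*l
(5) = 4*v - 3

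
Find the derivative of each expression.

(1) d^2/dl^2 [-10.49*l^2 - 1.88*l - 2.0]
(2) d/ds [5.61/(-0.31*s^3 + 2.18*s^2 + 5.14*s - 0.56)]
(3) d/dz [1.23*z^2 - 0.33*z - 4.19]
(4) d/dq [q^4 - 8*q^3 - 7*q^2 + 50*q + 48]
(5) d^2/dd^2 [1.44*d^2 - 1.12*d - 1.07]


(1) = -20.9800000000000
(2) = (5.2173*s^2 - 24.4596*s - 28.8354)/(0.31*s^3 - 2.18*s^2 - 5.14*s + 0.56)^2
(3) = 2.46*z - 0.33
(4) = 4*q^3 - 24*q^2 - 14*q + 50
(5) = 2.88000000000000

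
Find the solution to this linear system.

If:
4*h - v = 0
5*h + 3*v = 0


Then:
h = 0
v = 0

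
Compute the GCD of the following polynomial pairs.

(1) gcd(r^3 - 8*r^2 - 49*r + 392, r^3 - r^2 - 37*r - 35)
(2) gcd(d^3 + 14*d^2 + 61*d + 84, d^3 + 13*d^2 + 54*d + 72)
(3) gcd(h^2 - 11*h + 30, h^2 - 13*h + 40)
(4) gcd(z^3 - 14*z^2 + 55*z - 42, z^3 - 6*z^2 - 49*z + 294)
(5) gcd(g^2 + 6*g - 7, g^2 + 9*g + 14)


(1) = gcd((r - 8)*(r - 7)*(r + 7), (r - 7)*(r + 1)*(r + 5)) = r - 7
(2) = gcd((d + 3)*(d + 4)*(d + 7), (d + 3)*(d + 4)*(d + 6)) = d^2 + 7*d + 12
(3) = gcd((h - 6)*(h - 5), (h - 8)*(h - 5)) = h - 5
(4) = gcd((z - 7)*(z - 6)*(z - 1), (z - 7)*(z - 6)*(z + 7)) = z^2 - 13*z + 42
(5) = g + 7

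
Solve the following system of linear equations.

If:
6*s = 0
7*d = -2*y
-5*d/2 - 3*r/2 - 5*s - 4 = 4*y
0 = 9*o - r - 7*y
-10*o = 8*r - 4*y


Then:
d = 656/1529
o = -1680/1529
r = 952/1529
s = 0
y = -2296/1529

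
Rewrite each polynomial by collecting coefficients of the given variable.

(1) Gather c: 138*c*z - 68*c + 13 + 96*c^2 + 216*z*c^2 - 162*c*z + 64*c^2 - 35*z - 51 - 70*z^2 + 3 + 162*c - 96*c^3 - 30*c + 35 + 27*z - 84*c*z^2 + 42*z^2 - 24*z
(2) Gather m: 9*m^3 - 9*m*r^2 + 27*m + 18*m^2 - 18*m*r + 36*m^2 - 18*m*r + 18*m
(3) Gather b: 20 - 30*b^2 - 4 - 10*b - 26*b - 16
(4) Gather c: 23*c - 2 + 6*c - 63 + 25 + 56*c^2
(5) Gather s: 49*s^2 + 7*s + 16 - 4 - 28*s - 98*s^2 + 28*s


(1) = -96*c^3 + c^2*(216*z + 160) + c*(-84*z^2 - 24*z + 64) - 28*z^2 - 32*z
(2) = 9*m^3 + 54*m^2 + m*(-9*r^2 - 36*r + 45)
(3) = -30*b^2 - 36*b
(4) = 56*c^2 + 29*c - 40
(5) = -49*s^2 + 7*s + 12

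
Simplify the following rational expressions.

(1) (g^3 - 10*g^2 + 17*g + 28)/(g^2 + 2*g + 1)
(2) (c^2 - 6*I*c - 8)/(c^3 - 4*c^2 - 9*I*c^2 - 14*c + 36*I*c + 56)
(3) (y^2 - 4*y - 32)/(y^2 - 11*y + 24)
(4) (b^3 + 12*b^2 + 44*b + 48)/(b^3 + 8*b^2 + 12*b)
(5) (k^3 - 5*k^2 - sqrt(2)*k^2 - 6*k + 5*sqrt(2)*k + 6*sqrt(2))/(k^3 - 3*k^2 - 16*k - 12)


(1) = (g^2 - 11*g + 28)/(g + 1)
(2) = (c - 4*I)/(c^2 + c*(-4 - 7*I) + 28*I)
(3) = (y + 4)/(y - 3)
(4) = (b + 4)/b
(5) = (k - sqrt(2))/(k + 2)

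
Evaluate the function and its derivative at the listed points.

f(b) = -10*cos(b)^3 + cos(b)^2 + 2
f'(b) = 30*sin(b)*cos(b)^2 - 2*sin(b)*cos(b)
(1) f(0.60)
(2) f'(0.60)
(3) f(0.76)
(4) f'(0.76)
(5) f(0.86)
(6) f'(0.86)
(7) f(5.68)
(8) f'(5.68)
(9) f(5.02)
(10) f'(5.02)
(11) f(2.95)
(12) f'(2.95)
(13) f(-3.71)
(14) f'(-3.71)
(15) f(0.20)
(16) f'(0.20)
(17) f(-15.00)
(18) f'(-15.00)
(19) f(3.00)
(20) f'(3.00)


(1) = -2.94
(2) = 10.61
(3) = -1.28
(4) = 9.86
(5) = -0.35
(6) = 8.69
(7) = -2.91
(8) = -10.61
(9) = 1.81
(10) = -2.04
(11) = 12.42
(12) = 5.88
(13) = 8.70
(14) = 12.38
(15) = -6.45
(16) = 5.34
(17) = 6.96
(18) = -12.25
(19) = 12.68
(20) = 4.43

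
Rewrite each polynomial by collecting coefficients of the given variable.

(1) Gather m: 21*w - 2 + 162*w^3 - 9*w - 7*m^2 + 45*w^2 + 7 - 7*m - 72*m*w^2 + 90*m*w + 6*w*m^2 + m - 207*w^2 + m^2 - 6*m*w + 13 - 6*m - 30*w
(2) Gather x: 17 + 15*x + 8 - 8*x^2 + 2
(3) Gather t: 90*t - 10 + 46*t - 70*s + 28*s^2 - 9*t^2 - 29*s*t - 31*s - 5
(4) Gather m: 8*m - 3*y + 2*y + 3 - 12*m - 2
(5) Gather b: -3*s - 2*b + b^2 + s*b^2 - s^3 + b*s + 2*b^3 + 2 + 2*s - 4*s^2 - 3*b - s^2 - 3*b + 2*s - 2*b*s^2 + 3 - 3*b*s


(1) = m^2*(6*w - 6) + m*(-72*w^2 + 84*w - 12) + 162*w^3 - 162*w^2 - 18*w + 18
(2) = -8*x^2 + 15*x + 27
(3) = 28*s^2 - 101*s - 9*t^2 + t*(136 - 29*s) - 15
(4) = -4*m - y + 1
(5) = 2*b^3 + b^2*(s + 1) + b*(-2*s^2 - 2*s - 8) - s^3 - 5*s^2 + s + 5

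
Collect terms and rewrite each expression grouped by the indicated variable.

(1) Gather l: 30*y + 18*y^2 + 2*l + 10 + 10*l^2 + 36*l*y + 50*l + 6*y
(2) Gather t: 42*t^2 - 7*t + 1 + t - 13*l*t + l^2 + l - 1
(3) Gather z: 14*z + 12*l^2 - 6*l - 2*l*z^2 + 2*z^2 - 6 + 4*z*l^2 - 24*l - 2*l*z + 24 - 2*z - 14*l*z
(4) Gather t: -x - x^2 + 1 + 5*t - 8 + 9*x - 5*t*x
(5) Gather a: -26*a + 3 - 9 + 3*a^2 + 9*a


(1) = 10*l^2 + l*(36*y + 52) + 18*y^2 + 36*y + 10
(2) = l^2 + l + 42*t^2 + t*(-13*l - 6)
(3) = 12*l^2 - 30*l + z^2*(2 - 2*l) + z*(4*l^2 - 16*l + 12) + 18
(4) = t*(5 - 5*x) - x^2 + 8*x - 7
(5) = 3*a^2 - 17*a - 6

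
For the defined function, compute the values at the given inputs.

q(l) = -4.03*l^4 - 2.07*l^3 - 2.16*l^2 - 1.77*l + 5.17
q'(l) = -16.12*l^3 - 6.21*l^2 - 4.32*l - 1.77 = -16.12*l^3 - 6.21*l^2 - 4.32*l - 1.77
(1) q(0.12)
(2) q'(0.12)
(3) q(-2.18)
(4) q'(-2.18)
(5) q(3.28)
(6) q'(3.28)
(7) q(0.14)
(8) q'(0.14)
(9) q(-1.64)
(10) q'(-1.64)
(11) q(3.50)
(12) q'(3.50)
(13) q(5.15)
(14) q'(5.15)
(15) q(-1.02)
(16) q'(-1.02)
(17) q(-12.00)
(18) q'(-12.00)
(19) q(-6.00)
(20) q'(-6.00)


(1) = 4.92
(2) = -2.41
(3) = -70.81
(4) = 145.14
(5) = -563.36
(6) = -651.58
(7) = 4.87
(8) = -2.54
(9) = -17.76
(10) = 59.72
(11) = -720.99
(12) = -784.11
(13) = -3178.85
(14) = -2390.57
(15) = 2.56
(16) = 13.28
(17) = -80273.75
(18) = 27011.19
(19) = -4837.73
(20) = 3282.51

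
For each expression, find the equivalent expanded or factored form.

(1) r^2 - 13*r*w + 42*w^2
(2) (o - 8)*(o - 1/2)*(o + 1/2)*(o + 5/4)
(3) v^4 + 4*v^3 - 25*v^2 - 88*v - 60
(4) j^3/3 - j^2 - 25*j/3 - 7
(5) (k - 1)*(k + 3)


(1) = (r - 7*w)*(r - 6*w)
(2) = o^4 - 27*o^3/4 - 41*o^2/4 + 27*o/16 + 5/2
(3) = (v - 5)*(v + 1)*(v + 2)*(v + 6)
(4) = (j/3 + 1)*(j - 7)*(j + 1)
(5) = k^2 + 2*k - 3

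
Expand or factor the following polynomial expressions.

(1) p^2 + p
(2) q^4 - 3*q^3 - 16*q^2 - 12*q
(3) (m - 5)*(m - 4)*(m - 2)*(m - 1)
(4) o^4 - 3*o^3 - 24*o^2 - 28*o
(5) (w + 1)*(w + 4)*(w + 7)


(1) = p*(p + 1)
(2) = q*(q - 6)*(q + 1)*(q + 2)
(3) = m^4 - 12*m^3 + 49*m^2 - 78*m + 40
(4) = o*(o - 7)*(o + 2)^2
(5) = w^3 + 12*w^2 + 39*w + 28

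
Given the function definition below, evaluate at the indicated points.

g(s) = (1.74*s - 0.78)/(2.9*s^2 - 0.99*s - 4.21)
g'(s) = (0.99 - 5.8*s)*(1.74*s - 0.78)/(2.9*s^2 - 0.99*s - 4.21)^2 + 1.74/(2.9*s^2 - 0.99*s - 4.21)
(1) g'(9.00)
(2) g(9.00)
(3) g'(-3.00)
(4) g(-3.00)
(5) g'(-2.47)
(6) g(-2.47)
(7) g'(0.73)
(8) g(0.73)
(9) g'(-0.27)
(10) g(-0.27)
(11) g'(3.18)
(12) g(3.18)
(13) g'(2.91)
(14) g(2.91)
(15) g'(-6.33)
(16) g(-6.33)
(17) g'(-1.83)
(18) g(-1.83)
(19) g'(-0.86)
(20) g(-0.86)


(1) = -0.01
(2) = 0.07
(3) = -0.11
(4) = -0.24
(5) = -0.20
(6) = -0.32
(7) = -0.65
(8) = -0.14
(9) = -0.70
(10) = 0.33
(11) = -0.09
(12) = 0.22
(13) = -0.12
(14) = 0.25
(15) = -0.02
(16) = -0.10
(17) = -0.62
(18) = -0.54
(19) = -10.67
(20) = 1.88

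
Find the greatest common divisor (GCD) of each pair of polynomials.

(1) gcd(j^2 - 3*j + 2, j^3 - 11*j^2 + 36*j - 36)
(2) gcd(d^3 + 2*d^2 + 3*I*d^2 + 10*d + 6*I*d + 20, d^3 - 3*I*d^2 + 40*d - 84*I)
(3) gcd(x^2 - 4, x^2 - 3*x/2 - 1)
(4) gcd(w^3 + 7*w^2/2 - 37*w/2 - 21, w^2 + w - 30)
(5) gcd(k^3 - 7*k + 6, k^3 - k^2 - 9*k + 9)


(1) = j - 2
(2) = gcd((d + 2)*(d - 2*I)*(d + 5*I), (d - 7*I)*(d - 2*I)*(d + 6*I)) = d - 2*I
(3) = x - 2
(4) = gcd((w - 7/2)*(w + 1)*(w + 6), (w - 5)*(w + 6)) = w + 6
(5) = k^2 + 2*k - 3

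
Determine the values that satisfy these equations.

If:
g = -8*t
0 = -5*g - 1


Then:
g = -1/5
t = 1/40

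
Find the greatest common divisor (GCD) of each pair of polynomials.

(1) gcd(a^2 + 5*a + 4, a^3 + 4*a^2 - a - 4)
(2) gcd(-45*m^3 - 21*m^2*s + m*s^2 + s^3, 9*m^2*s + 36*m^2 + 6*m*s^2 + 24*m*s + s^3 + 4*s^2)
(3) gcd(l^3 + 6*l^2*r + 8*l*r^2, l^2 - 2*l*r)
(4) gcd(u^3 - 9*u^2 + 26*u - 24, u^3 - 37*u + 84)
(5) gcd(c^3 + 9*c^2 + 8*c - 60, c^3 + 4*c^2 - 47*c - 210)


(1) = a^2 + 5*a + 4
(2) = 9*m^2 + 6*m*s + s^2
(3) = gcd(l*(l + 2*r)*(l + 4*r), l*(l - 2*r)) = l
(4) = u^2 - 7*u + 12
(5) = gcd((c - 2)*(c + 5)*(c + 6), (c - 7)*(c + 5)*(c + 6)) = c^2 + 11*c + 30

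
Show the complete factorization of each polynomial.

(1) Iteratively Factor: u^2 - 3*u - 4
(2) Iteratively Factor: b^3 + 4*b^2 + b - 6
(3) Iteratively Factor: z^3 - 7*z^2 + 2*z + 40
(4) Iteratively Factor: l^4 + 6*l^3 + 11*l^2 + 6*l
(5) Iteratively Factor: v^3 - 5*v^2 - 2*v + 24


(1) = (u - 4)*(u + 1)
(2) = (b + 2)*(b^2 + 2*b - 3) = (b - 1)*(b + 2)*(b + 3)
(3) = (z + 2)*(z^2 - 9*z + 20) = (z - 5)*(z + 2)*(z - 4)
(4) = (l)*(l^3 + 6*l^2 + 11*l + 6) = l*(l + 1)*(l^2 + 5*l + 6) = l*(l + 1)*(l + 2)*(l + 3)
(5) = (v - 4)*(v^2 - v - 6) = (v - 4)*(v - 3)*(v + 2)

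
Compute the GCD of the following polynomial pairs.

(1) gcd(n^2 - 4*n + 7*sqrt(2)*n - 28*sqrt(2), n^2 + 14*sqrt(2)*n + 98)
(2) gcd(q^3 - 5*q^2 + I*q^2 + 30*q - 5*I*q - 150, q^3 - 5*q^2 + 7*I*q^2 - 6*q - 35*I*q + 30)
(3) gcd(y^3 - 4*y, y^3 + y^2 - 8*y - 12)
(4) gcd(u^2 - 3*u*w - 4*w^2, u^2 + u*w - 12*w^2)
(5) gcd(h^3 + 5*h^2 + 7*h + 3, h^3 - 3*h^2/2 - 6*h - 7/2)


(1) = n + 7*sqrt(2)
(2) = gcd((q - 5)*(q - 5*I)*(q + 6*I), (q - 5)*(q + I)*(q + 6*I)) = q^2 + q*(-5 + 6*I) - 30*I
(3) = y + 2
(4) = 1
(5) = gcd((h + 1)^2*(h + 3), (h - 7/2)*(h + 1)^2) = h^2 + 2*h + 1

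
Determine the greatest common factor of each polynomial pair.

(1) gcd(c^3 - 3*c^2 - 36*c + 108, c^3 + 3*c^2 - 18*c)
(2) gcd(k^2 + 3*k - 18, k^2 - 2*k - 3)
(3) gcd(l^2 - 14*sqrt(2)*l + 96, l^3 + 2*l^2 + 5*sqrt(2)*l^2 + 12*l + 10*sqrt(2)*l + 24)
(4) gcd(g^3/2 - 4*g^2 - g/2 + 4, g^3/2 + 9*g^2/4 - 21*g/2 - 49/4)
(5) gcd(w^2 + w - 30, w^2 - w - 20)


(1) = gcd((c - 6)*(c - 3)*(c + 6), c*(c - 3)*(c + 6)) = c^2 + 3*c - 18
(2) = gcd((k - 3)*(k + 6), (k - 3)*(k + 1)) = k - 3
(3) = 1
(4) = g + 1
(5) = gcd((w - 5)*(w + 6), (w - 5)*(w + 4)) = w - 5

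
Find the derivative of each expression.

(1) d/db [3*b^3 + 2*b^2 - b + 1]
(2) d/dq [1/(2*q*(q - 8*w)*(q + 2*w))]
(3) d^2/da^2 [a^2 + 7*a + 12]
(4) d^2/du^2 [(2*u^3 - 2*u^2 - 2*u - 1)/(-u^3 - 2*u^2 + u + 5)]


(1) = 9*b^2 + 4*b - 1
(2) = (-q*(q - 8*w) - q*(q + 2*w) - (q - 8*w)*(q + 2*w))/(2*q^2*(q - 8*w)^2*(q + 2*w)^2)
(3) = 2
(4) = 6*(2*u^6 - 12*u^4 + 26*u^3 + 33*u^2 - 27*u + 17)/(u^9 + 6*u^8 + 9*u^7 - 19*u^6 - 69*u^5 - 24*u^4 + 134*u^3 + 135*u^2 - 75*u - 125)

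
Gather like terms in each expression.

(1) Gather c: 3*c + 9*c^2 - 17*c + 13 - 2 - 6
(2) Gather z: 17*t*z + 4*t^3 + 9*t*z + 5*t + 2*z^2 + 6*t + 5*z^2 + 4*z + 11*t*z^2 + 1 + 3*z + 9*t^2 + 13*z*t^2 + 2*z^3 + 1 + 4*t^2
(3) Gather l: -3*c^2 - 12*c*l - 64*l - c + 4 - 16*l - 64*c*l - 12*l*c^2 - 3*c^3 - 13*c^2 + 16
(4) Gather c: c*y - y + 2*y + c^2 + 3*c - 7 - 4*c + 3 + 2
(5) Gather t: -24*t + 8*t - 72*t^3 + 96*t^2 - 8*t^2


(1) = 9*c^2 - 14*c + 5
(2) = 4*t^3 + 13*t^2 + 11*t + 2*z^3 + z^2*(11*t + 7) + z*(13*t^2 + 26*t + 7) + 2
(3) = -3*c^3 - 16*c^2 - c + l*(-12*c^2 - 76*c - 80) + 20
(4) = c^2 + c*(y - 1) + y - 2
(5) = -72*t^3 + 88*t^2 - 16*t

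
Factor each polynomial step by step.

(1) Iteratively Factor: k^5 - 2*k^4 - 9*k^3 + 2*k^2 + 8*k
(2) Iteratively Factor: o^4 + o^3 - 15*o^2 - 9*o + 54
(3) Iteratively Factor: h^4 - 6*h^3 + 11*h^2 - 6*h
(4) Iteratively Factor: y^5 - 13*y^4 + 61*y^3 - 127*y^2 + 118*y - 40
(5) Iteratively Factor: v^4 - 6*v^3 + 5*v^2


(1) = (k - 4)*(k^4 + 2*k^3 - k^2 - 2*k) = (k - 4)*(k - 1)*(k^3 + 3*k^2 + 2*k) = (k - 4)*(k - 1)*(k + 2)*(k^2 + k) = k*(k - 4)*(k - 1)*(k + 2)*(k + 1)
(2) = (o - 3)*(o^3 + 4*o^2 - 3*o - 18) = (o - 3)*(o + 3)*(o^2 + o - 6) = (o - 3)*(o + 3)^2*(o - 2)
(3) = (h - 2)*(h^3 - 4*h^2 + 3*h) = (h - 2)*(h - 1)*(h^2 - 3*h) = (h - 3)*(h - 2)*(h - 1)*(h)
(4) = (y - 4)*(y^4 - 9*y^3 + 25*y^2 - 27*y + 10) = (y - 4)*(y - 2)*(y^3 - 7*y^2 + 11*y - 5) = (y - 5)*(y - 4)*(y - 2)*(y^2 - 2*y + 1) = (y - 5)*(y - 4)*(y - 2)*(y - 1)*(y - 1)
(5) = (v)*(v^3 - 6*v^2 + 5*v) = v*(v - 1)*(v^2 - 5*v) = v*(v - 5)*(v - 1)*(v)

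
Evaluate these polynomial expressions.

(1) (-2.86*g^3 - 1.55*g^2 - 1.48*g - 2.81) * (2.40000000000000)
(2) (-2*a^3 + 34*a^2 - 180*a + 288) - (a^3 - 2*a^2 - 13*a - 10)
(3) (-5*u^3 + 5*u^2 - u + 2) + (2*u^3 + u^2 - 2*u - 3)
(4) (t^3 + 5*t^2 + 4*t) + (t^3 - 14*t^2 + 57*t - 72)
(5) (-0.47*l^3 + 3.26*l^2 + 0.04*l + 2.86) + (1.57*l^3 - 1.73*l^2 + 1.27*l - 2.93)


(1) = -6.864*g^3 - 3.72*g^2 - 3.552*g - 6.744
(2) = -3*a^3 + 36*a^2 - 167*a + 298
(3) = -3*u^3 + 6*u^2 - 3*u - 1
(4) = 2*t^3 - 9*t^2 + 61*t - 72
(5) = 1.1*l^3 + 1.53*l^2 + 1.31*l - 0.07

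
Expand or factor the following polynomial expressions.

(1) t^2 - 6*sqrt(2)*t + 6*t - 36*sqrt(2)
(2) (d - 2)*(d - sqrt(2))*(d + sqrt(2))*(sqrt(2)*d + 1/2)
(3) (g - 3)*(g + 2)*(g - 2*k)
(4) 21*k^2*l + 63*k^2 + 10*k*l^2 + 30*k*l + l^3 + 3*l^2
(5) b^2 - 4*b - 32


(1) = (t + 6)*(t - 6*sqrt(2))
(2) = sqrt(2)*d^4 - 2*sqrt(2)*d^3 + d^3/2 - 2*sqrt(2)*d^2 - d^2 - d + 4*sqrt(2)*d + 2
(3) = g^3 - 2*g^2*k - g^2 + 2*g*k - 6*g + 12*k
(4) = (3*k + l)*(7*k + l)*(l + 3)
(5) = (b - 8)*(b + 4)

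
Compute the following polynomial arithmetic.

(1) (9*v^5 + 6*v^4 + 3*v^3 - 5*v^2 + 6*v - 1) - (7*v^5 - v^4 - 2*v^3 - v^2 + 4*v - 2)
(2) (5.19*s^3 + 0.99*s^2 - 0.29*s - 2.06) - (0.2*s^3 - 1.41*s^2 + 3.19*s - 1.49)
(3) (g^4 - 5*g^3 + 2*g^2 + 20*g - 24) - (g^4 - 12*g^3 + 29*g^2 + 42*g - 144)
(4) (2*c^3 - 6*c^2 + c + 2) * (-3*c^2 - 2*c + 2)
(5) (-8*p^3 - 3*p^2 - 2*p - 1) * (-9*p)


(1) = 2*v^5 + 7*v^4 + 5*v^3 - 4*v^2 + 2*v + 1
(2) = 4.99*s^3 + 2.4*s^2 - 3.48*s - 0.57
(3) = 7*g^3 - 27*g^2 - 22*g + 120
(4) = -6*c^5 + 14*c^4 + 13*c^3 - 20*c^2 - 2*c + 4
(5) = 72*p^4 + 27*p^3 + 18*p^2 + 9*p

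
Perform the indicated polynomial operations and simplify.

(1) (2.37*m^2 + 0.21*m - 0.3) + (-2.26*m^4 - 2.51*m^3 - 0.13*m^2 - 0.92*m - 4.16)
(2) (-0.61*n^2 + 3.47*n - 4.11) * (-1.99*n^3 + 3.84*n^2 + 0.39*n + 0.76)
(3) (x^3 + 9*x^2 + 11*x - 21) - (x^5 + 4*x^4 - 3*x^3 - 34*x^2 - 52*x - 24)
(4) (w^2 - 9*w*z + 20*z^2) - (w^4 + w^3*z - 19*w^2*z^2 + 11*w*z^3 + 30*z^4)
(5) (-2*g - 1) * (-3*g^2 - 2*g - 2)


(1) = -2.26*m^4 - 2.51*m^3 + 2.24*m^2 - 0.71*m - 4.46
(2) = 1.2139*n^5 - 9.2477*n^4 + 21.2658*n^3 - 14.8927*n^2 + 1.0343*n - 3.1236
(3) = -x^5 - 4*x^4 + 4*x^3 + 43*x^2 + 63*x + 3
(4) = -w^4 - w^3*z + 19*w^2*z^2 + w^2 - 11*w*z^3 - 9*w*z - 30*z^4 + 20*z^2
(5) = 6*g^3 + 7*g^2 + 6*g + 2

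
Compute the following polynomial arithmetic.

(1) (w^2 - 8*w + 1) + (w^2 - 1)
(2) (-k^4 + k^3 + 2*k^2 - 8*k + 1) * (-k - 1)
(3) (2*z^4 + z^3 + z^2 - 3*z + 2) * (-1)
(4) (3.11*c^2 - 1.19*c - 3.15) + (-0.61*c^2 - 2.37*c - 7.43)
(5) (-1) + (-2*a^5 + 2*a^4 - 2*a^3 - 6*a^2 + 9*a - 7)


(1) = 2*w^2 - 8*w
(2) = k^5 - 3*k^3 + 6*k^2 + 7*k - 1
(3) = -2*z^4 - z^3 - z^2 + 3*z - 2
(4) = 2.5*c^2 - 3.56*c - 10.58
(5) = -2*a^5 + 2*a^4 - 2*a^3 - 6*a^2 + 9*a - 8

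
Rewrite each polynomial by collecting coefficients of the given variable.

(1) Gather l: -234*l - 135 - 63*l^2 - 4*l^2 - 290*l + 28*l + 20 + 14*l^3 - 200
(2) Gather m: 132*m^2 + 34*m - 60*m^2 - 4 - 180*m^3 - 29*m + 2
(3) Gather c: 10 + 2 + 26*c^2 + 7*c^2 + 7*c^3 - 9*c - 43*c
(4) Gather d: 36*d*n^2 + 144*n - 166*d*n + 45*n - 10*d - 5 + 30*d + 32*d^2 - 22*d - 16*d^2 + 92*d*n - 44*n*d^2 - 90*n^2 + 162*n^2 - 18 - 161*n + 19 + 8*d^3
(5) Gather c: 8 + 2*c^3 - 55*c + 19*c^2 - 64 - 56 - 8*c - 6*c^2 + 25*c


(1) = 14*l^3 - 67*l^2 - 496*l - 315
(2) = -180*m^3 + 72*m^2 + 5*m - 2
(3) = 7*c^3 + 33*c^2 - 52*c + 12
(4) = 8*d^3 + d^2*(16 - 44*n) + d*(36*n^2 - 74*n - 2) + 72*n^2 + 28*n - 4
(5) = 2*c^3 + 13*c^2 - 38*c - 112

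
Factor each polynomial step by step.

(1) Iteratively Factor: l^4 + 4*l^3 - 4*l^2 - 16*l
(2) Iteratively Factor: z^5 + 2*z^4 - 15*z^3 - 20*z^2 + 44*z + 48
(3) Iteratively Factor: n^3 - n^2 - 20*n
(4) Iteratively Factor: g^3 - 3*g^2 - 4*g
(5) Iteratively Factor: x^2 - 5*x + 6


(1) = (l)*(l^3 + 4*l^2 - 4*l - 16) = l*(l + 2)*(l^2 + 2*l - 8) = l*(l - 2)*(l + 2)*(l + 4)
(2) = (z + 4)*(z^4 - 2*z^3 - 7*z^2 + 8*z + 12) = (z - 3)*(z + 4)*(z^3 + z^2 - 4*z - 4) = (z - 3)*(z + 2)*(z + 4)*(z^2 - z - 2) = (z - 3)*(z + 1)*(z + 2)*(z + 4)*(z - 2)
(3) = (n - 5)*(n^2 + 4*n) = n*(n - 5)*(n + 4)
(4) = (g - 4)*(g^2 + g) = g*(g - 4)*(g + 1)
(5) = (x - 2)*(x - 3)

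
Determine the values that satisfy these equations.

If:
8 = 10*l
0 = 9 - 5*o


Then:
l = 4/5
o = 9/5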